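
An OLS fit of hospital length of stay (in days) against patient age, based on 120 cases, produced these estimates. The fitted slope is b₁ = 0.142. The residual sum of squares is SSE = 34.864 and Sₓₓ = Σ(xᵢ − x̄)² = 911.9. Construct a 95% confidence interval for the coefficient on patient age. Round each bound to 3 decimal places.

MSE = SSE/(n − 2) = 34.864/118 = 0.295458.
SE(b₁) = √(MSE/Sₓₓ) = √(0.295458/911.9) = 0.0180001.
df = n − 2 = 118.
t* = t_{0.025, 118} = 1.980272.
Margin = t* × SE = 1.980272 × 0.0180001 = 0.03565.
CI: 0.142 ± 0.03565 → (0.106, 0.178).
With 95% confidence, each one-unit increase in patient age is associated with a change of between 0.106 and 0.178 days in hospital length of stay.

(0.106, 0.178)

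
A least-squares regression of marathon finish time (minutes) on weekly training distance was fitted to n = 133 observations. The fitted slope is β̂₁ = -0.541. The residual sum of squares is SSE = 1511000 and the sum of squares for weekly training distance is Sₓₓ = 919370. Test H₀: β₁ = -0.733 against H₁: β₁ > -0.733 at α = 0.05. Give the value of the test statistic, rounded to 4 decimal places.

MSE = SSE/(n − 2) = 1511000/131 = 11534.4.
SE(β̂₁) = √(MSE/Sₓₓ) = √(11534.4/919370) = 0.112009.
t = (-0.541 − (-0.733)) / 0.112009 = 1.7142.
df = n − 2 = 131.
One-sided p ≈ 0.0444, which is < 0.05, so reject H₀.
There is evidence that the true slope on weekly training distance exceeds -0.733 minutes per unit.

t = 1.7142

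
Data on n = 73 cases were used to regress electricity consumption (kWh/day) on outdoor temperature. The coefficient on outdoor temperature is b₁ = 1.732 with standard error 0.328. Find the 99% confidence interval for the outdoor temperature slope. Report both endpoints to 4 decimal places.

(0.8638, 2.6002)

df = n − 2 = 73 − 2 = 71.
t* = t_{0.005, 71} = 2.646863.
Margin = t* × SE = 2.646863 × 0.328 = 0.868171.
CI: 1.732 ± 0.868171 → (0.8638, 2.6002).
With 99% confidence, each one-unit increase in outdoor temperature is associated with a change of between 0.8638 and 2.6002 kWh/day in electricity consumption.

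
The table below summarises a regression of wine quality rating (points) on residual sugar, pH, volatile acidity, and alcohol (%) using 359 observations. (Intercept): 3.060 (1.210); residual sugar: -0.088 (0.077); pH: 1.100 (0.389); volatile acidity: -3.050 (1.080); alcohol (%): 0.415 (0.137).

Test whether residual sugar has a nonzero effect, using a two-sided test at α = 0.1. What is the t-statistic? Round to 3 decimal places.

t = -1.143

Read off: b = -0.088, SE = 0.077 for residual sugar.
H₀: β₁ = 0 vs H₁: β₁ ≠ 0.
t = -0.088 / 0.077 = -1.143.
df = n − k − 1 = 359 − 4 − 1 = 354.
Two-sided p ≈ 0.2539, which is ≥ 0.1, so fail to reject H₀.
The data do not give significant evidence of an association between residual sugar and wine quality rating, after adjusting for the other predictors.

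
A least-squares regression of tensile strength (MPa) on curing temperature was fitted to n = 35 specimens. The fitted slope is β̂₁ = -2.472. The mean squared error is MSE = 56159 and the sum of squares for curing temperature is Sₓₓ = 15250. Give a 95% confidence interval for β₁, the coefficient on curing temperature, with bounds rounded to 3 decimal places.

SE(β̂₁) = √(MSE/Sₓₓ) = √(56159/15250) = 1.919.
df = n − 2 = 33.
t* = t_{0.025, 33} = 2.034515.
Margin = t* × SE = 2.034515 × 1.919 = 3.90423.
CI: -2.472 ± 3.90423 → (-6.376, 1.432).
With 95% confidence, each one-unit increase in curing temperature is associated with a change of between -6.376 and 1.432 MPa in tensile strength.

(-6.376, 1.432)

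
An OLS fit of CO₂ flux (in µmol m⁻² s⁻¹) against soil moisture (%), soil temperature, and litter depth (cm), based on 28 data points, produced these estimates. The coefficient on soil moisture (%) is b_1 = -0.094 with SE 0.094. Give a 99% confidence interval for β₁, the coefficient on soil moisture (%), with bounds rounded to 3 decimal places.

df = n − k − 1 = 28 − 3 − 1 = 24.
t* = t_{0.005, 24} = 2.79694.
Margin = t* × SE = 2.79694 × 0.094 = 0.26291.
CI: -0.094 ± 0.26291 → (-0.357, 0.169).
With 99% confidence, each one-unit increase in soil moisture (%) is associated with a change of between -0.357 and 0.169 µmol m⁻² s⁻¹ in CO₂ flux, holding the other predictors fixed.

(-0.357, 0.169)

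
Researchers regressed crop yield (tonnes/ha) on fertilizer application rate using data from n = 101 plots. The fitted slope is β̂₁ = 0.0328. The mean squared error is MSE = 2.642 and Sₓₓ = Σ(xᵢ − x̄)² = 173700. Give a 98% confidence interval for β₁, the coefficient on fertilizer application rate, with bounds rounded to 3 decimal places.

(0.024, 0.042)

SE(β̂₁) = √(MSE/Sₓₓ) = √(2.642/173700) = 0.00390002.
df = n − 2 = 99.
t* = t_{0.01, 99} = 2.364606.
Margin = t* × SE = 2.364606 × 0.00390002 = 0.00922.
CI: 0.0328 ± 0.00922 → (0.024, 0.042).
With 98% confidence, each one-unit increase in fertilizer application rate is associated with a change of between 0.024 and 0.042 tonnes/ha in crop yield.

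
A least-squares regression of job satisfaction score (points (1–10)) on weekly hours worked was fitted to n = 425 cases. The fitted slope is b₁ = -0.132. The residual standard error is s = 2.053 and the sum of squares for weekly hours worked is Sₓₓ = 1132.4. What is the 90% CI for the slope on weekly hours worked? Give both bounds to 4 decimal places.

SE(b₁) = s/√Sₓₓ = 2.053/√1132.4 = 0.0610083.
df = n − 2 = 423.
t* = t_{0.05, 423} = 1.648464.
Margin = t* × SE = 1.648464 × 0.0610083 = 0.100570.
CI: -0.132 ± 0.100570 → (-0.2326, -0.0314).
With 90% confidence, each one-unit increase in weekly hours worked is associated with a change of between -0.2326 and -0.0314 points (1–10) in job satisfaction score.

(-0.2326, -0.0314)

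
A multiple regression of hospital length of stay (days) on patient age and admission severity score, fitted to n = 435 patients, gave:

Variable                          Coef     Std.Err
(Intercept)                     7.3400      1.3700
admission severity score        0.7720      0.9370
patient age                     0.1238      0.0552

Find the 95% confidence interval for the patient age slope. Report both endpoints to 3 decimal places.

Read off: b = 0.1238, SE = 0.0552 for patient age.
df = n − k − 1 = 435 − 2 − 1 = 432.
t* = t_{0.025, 432} = 1.965471.
Margin = t* × SE = 1.965471 × 0.0552 = 0.10849.
CI: 0.1238 ± 0.10849 → (0.015, 0.232).

(0.015, 0.232)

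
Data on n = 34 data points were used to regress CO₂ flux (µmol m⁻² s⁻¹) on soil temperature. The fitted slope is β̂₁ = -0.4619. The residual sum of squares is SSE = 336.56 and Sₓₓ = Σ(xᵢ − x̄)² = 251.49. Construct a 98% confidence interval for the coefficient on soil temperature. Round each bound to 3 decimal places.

(-0.963, 0.039)

MSE = SSE/(n − 2) = 336.56/32 = 10.5175.
SE(β̂₁) = √(MSE/Sₓₓ) = √(10.5175/251.49) = 0.204501.
df = n − 2 = 32.
t* = t_{0.01, 32} = 2.448678.
Margin = t* × SE = 2.448678 × 0.204501 = 0.50076.
CI: -0.4619 ± 0.50076 → (-0.963, 0.039).
With 98% confidence, each one-unit increase in soil temperature is associated with a change of between -0.963 and 0.039 µmol m⁻² s⁻¹ in CO₂ flux.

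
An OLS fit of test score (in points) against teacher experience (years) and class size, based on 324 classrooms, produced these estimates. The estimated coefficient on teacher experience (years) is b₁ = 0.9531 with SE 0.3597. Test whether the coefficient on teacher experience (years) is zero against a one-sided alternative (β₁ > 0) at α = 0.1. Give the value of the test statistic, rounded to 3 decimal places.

t = 2.650

H₀: β₁ = 0 vs H₁: β₁ > 0.
t = (b₁ − β₁⁰)/SE = 0.9531 / 0.3597 = 2.650.
df = n − k − 1 = 324 − 2 − 1 = 321.
One-sided p ≈ 0.0042, which is < 0.1, so reject H₀.
There is evidence that the true slope on teacher experience (years) is positive, holding the other predictors fixed.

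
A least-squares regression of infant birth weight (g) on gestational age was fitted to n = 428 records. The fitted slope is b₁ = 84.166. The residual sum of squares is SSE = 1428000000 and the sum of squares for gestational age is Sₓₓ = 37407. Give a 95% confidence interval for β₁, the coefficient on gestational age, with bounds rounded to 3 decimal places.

MSE = SSE/(n − 2) = 1428000000/426 = 3.35211e+06.
SE(b₁) = √(MSE/Sₓₓ) = √(3.35211e+06/37407) = 9.46636.
df = n − 2 = 426.
t* = t_{0.025, 426} = 1.965548.
Margin = t* × SE = 1.965548 × 9.46636 = 18.60658.
CI: 84.166 ± 18.60658 → (65.559, 102.773).
With 95% confidence, each one-unit increase in gestational age is associated with a change of between 65.559 and 102.773 g in infant birth weight.

(65.559, 102.773)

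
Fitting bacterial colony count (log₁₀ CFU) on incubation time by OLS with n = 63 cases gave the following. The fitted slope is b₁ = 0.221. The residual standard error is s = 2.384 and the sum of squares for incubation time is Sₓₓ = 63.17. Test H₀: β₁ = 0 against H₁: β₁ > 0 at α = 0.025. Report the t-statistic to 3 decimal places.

t = 0.737

SE(b₁) = s/√Sₓₓ = 2.384/√63.17 = 0.299951.
t = 0.221 / 0.299951 = 0.737.
df = n − 2 = 61.
One-sided p ≈ 0.2320, which is ≥ 0.025, so fail to reject H₀.
The data do not give significant evidence that the true slope on incubation time is positive.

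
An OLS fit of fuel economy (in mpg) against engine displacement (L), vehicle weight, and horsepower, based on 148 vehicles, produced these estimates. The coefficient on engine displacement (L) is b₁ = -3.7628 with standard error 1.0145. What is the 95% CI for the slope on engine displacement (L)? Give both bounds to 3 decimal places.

(-5.768, -1.758)

df = n − k − 1 = 148 − 3 − 1 = 144.
t* = t_{0.025, 144} = 1.976575.
Margin = t* × SE = 1.976575 × 1.0145 = 2.00524.
CI: -3.7628 ± 2.00524 → (-5.768, -1.758).
With 95% confidence, each one-unit increase in engine displacement (L) is associated with a change of between -5.768 and -1.758 mpg in fuel economy, holding the other predictors fixed.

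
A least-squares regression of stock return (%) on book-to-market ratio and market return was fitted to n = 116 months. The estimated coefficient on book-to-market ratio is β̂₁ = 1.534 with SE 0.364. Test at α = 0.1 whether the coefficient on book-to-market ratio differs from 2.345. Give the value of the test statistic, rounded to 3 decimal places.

t = -2.228

H₀: β₁ = 2.345 vs H₁: β₁ ≠ 2.345.
t = (β̂₁ − β₁⁰)/SE = (1.534 − 2.345) / 0.364 = -2.228.
df = n − k − 1 = 116 − 2 − 1 = 113.
Two-sided p ≈ 0.0279, which is < 0.1, so reject H₀.
There is evidence that the true slope on book-to-market ratio differs from 2.345 % per unit, holding the other predictors fixed.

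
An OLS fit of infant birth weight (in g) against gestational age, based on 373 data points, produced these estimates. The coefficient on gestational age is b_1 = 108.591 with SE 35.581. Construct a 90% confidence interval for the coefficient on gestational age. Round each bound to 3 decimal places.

df = n − 2 = 373 − 2 = 371.
t* = t_{0.05, 371} = 1.648971.
Margin = t* × SE = 1.648971 × 35.581 = 58.67204.
CI: 108.591 ± 58.67204 → (49.919, 167.263).
With 90% confidence, each one-unit increase in gestational age is associated with a change of between 49.919 and 167.263 g in infant birth weight.

(49.919, 167.263)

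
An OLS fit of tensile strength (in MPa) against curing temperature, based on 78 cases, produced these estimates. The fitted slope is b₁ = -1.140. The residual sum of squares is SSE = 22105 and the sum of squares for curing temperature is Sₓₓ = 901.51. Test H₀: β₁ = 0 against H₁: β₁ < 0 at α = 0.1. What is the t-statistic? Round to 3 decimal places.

MSE = SSE/(n − 2) = 22105/76 = 290.855.
SE(b₁) = √(MSE/Sₓₓ) = √(290.855/901.51) = 0.568006.
t = -1.140 / 0.568006 = -2.007.
df = n − 2 = 76.
One-sided p ≈ 0.0242, which is < 0.1, so reject H₀.
There is evidence that the true slope on curing temperature is negative.

t = -2.007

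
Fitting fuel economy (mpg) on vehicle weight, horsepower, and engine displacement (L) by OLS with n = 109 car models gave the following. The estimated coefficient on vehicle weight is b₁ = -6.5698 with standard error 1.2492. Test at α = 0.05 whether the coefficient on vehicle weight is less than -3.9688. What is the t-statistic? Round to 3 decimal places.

t = -2.082

H₀: β₁ = -3.9688 vs H₁: β₁ < -3.9688.
t = (b₁ − β₁⁰)/SE = (-6.5698 − (-3.9688)) / 1.2492 = -2.082.
df = n − k − 1 = 109 − 3 − 1 = 105.
One-sided p ≈ 0.0199, which is < 0.05, so reject H₀.
There is evidence that the true slope on vehicle weight is below -3.9688 mpg per unit, holding the other predictors fixed.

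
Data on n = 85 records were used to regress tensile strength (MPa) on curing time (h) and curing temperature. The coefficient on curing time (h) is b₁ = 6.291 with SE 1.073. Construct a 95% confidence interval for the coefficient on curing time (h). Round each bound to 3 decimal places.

(4.156, 8.426)

df = n − k − 1 = 85 − 2 − 1 = 82.
t* = t_{0.025, 82} = 1.989319.
Margin = t* × SE = 1.989319 × 1.073 = 2.13454.
CI: 6.291 ± 2.13454 → (4.156, 8.426).
With 95% confidence, each one-unit increase in curing time (h) is associated with a change of between 4.156 and 8.426 MPa in tensile strength, holding the other predictors fixed.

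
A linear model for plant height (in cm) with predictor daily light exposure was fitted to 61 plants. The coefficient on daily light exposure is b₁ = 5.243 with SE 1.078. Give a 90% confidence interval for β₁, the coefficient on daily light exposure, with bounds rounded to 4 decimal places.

df = n − 2 = 61 − 2 = 59.
t* = t_{0.05, 59} = 1.671093.
Margin = t* × SE = 1.671093 × 1.078 = 1.801438.
CI: 5.243 ± 1.801438 → (3.4416, 7.0444).
With 90% confidence, each one-unit increase in daily light exposure is associated with a change of between 3.4416 and 7.0444 cm in plant height.

(3.4416, 7.0444)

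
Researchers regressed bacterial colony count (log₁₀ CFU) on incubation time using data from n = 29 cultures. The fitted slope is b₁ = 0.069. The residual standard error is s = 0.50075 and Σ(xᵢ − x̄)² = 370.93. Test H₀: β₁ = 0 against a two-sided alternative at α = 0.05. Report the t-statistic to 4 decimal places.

t = 2.6538

SE(b₁) = s/√Sₓₓ = 0.50075/√370.93 = 0.0260001.
t = 0.069 / 0.0260001 = 2.6538.
df = n − 2 = 27.
Two-sided p ≈ 0.0132, which is < 0.05, so reject H₀.
There is evidence that incubation time is associated with bacterial colony count.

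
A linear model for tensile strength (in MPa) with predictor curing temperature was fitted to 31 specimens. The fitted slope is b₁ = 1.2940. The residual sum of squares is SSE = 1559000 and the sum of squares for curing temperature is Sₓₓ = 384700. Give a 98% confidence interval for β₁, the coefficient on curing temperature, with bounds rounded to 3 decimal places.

(0.374, 2.214)

MSE = SSE/(n − 2) = 1559000/29 = 53758.6.
SE(b₁) = √(MSE/Sₓₓ) = √(53758.6/384700) = 0.37382.
df = n − 2 = 29.
t* = t_{0.01, 29} = 2.462021.
Margin = t* × SE = 2.462021 × 0.37382 = 0.92035.
CI: 1.2940 ± 0.92035 → (0.374, 2.214).
With 98% confidence, each one-unit increase in curing temperature is associated with a change of between 0.374 and 2.214 MPa in tensile strength.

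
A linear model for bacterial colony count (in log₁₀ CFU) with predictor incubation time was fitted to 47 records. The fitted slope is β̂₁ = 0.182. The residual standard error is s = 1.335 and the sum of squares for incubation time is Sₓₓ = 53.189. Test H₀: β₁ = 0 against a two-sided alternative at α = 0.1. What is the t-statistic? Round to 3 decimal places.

SE(β̂₁) = s/√Sₓₓ = 1.335/√53.189 = 0.18305.
t = 0.182 / 0.18305 = 0.994.
df = n − 2 = 45.
Two-sided p ≈ 0.3254, which is ≥ 0.1, so fail to reject H₀.
The data do not give significant evidence of an association between incubation time and bacterial colony count.

t = 0.994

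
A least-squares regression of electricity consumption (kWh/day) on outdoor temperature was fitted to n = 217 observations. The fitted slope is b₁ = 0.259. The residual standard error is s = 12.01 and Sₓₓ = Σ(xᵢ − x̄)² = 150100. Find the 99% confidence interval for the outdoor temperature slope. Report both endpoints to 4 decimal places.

SE(b₁) = s/√Sₓₓ = 12.01/√150100 = 0.0309994.
df = n − 2 = 215.
t* = t_{0.005, 215} = 2.598889.
Margin = t* × SE = 2.598889 × 0.0309994 = 0.080564.
CI: 0.259 ± 0.080564 → (0.1784, 0.3396).
With 99% confidence, each one-unit increase in outdoor temperature is associated with a change of between 0.1784 and 0.3396 kWh/day in electricity consumption.

(0.1784, 0.3396)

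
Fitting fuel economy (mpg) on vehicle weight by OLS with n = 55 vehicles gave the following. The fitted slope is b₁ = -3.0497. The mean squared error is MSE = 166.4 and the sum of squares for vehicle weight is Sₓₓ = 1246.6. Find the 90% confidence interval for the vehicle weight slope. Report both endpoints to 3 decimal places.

SE(b₁) = √(MSE/Sₓₓ) = √(166.4/1246.6) = 0.365353.
df = n − 2 = 53.
t* = t_{0.05, 53} = 1.674116.
Margin = t* × SE = 1.674116 × 0.365353 = 0.61164.
CI: -3.0497 ± 0.61164 → (-3.661, -2.438).
With 90% confidence, each one-unit increase in vehicle weight is associated with a change of between -3.661 and -2.438 mpg in fuel economy.

(-3.661, -2.438)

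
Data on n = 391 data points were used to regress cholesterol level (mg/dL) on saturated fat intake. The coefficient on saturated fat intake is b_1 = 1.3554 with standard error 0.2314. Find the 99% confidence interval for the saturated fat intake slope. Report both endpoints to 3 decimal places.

(0.756, 1.954)

df = n − 2 = 391 − 2 = 389.
t* = t_{0.005, 389} = 2.588527.
Margin = t* × SE = 2.588527 × 0.2314 = 0.59899.
CI: 1.3554 ± 0.59899 → (0.756, 1.954).
With 99% confidence, each one-unit increase in saturated fat intake is associated with a change of between 0.756 and 1.954 mg/dL in cholesterol level.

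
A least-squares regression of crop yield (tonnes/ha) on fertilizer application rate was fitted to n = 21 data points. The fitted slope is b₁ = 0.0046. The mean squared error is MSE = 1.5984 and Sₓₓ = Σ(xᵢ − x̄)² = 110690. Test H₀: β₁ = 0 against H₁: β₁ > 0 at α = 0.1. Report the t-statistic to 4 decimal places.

SE(b₁) = √(MSE/Sₓₓ) = √(1.5984/110690) = 0.00380004.
t = 0.0046 / 0.00380004 = 1.2105.
df = n − 2 = 19.
One-sided p ≈ 0.1205, which is ≥ 0.1, so fail to reject H₀.
The data do not give significant evidence that the true slope on fertilizer application rate is positive.

t = 1.2105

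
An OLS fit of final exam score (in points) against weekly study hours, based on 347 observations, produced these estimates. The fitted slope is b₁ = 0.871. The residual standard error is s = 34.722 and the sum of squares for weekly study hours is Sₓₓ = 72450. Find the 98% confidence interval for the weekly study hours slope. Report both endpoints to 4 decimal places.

(0.5695, 1.1725)

SE(b₁) = s/√Sₓₓ = 34.722/√72450 = 0.128999.
df = n − 2 = 345.
t* = t_{0.01, 345} = 2.337205.
Margin = t* × SE = 2.337205 × 0.128999 = 0.301497.
CI: 0.871 ± 0.301497 → (0.5695, 1.1725).
With 98% confidence, each one-unit increase in weekly study hours is associated with a change of between 0.5695 and 1.1725 points in final exam score.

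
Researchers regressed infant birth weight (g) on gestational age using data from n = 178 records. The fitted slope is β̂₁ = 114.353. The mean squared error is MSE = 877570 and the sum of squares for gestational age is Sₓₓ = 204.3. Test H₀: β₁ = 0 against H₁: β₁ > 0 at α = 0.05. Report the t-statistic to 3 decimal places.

SE(β̂₁) = √(MSE/Sₓₓ) = √(877570/204.3) = 65.54.
t = 114.353 / 65.54 = 1.745.
df = n − 2 = 176.
One-sided p ≈ 0.0414, which is < 0.05, so reject H₀.
There is evidence that the true slope on gestational age is positive.

t = 1.745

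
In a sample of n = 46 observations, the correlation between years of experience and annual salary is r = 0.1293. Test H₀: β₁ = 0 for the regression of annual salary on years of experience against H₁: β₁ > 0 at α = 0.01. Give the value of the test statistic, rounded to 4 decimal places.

t = r·√(n − 2)/√(1 − r²) = 0.1293·√44/√0.983282 = 0.8649.
df = n − 2 = 44.
One-sided p ≈ 0.1959, which is ≥ 0.01, so fail to reject H₀.
The data do not give significant evidence of a linear association between years of experience and annual salary.

t = 0.8649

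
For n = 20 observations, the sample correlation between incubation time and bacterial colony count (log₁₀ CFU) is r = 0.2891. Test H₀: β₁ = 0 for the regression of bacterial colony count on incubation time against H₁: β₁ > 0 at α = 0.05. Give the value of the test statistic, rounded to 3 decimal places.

t = 1.281

t = r·√(n − 2)/√(1 − r²) = 0.2891·√18/√0.916421 = 1.281.
df = n − 2 = 18.
One-sided p ≈ 0.1082, which is ≥ 0.05, so fail to reject H₀.
The data do not give significant evidence of a linear association between incubation time and bacterial colony count.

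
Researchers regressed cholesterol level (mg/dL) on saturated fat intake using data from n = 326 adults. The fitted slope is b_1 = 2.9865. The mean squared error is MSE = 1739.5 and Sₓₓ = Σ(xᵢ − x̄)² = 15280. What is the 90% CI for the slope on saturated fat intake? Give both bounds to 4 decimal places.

(2.4299, 3.5431)

SE(b_1) = √(MSE/Sₓₓ) = √(1739.5/15280) = 0.337404.
df = n − 2 = 324.
t* = t_{0.05, 324} = 1.64957.
Margin = t* × SE = 1.64957 × 0.337404 = 0.556572.
CI: 2.9865 ± 0.556572 → (2.4299, 3.5431).
With 90% confidence, each one-unit increase in saturated fat intake is associated with a change of between 2.4299 and 3.5431 mg/dL in cholesterol level.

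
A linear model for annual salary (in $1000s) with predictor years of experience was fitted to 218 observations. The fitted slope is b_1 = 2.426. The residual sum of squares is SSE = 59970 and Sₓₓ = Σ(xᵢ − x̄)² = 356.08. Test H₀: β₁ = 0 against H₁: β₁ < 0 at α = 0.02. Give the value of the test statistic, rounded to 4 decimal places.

MSE = SSE/(n − 2) = 59970/216 = 277.639.
SE(b_1) = √(MSE/Sₓₓ) = √(277.639/356.08) = 0.883011.
t = 2.426 / 0.883011 = 2.7474.
df = n − 2 = 216.
One-sided p ≈ 0.9967, which is ≥ 0.02, so fail to reject H₀.
The data do not give significant evidence that the true slope on years of experience is negative.

t = 2.7474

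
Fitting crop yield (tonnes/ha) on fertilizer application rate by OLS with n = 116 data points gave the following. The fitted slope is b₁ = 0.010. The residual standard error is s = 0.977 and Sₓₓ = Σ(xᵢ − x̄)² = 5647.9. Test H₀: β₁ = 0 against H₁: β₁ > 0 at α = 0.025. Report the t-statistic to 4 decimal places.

SE(b₁) = s/√Sₓₓ = 0.977/√5647.9 = 0.0130002.
t = 0.010 / 0.0130002 = 0.7692.
df = n − 2 = 114.
One-sided p ≈ 0.2217, which is ≥ 0.025, so fail to reject H₀.
The data do not give significant evidence that the true slope on fertilizer application rate is positive.

t = 0.7692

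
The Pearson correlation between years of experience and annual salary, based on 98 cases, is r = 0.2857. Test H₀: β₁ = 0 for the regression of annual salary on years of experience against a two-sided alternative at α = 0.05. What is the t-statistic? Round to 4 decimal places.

t = r·√(n − 2)/√(1 − r²) = 0.2857·√96/√0.918376 = 2.9210.
df = n − 2 = 96.
Two-sided p ≈ 0.0043, which is < 0.05, so reject H₀.
There is evidence of a linear association between years of experience and annual salary.

t = 2.9210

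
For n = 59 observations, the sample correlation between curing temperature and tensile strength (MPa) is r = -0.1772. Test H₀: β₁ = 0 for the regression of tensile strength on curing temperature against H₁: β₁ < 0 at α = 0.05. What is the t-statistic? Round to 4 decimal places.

t = r·√(n − 2)/√(1 − r²) = -0.1772·√57/√0.9686 = -1.3593.
df = n − 2 = 57.
One-sided p ≈ 0.0897, which is ≥ 0.05, so fail to reject H₀.
The data do not give significant evidence of a linear association between curing temperature and tensile strength.

t = -1.3593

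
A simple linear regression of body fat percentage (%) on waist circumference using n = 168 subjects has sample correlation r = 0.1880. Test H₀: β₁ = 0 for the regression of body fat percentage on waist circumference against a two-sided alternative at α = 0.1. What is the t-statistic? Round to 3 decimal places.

t = 2.466

t = r·√(n − 2)/√(1 − r²) = 0.1880·√166/√0.964656 = 2.466.
df = n − 2 = 166.
Two-sided p ≈ 0.0147, which is < 0.1, so reject H₀.
There is evidence of a linear association between waist circumference and body fat percentage.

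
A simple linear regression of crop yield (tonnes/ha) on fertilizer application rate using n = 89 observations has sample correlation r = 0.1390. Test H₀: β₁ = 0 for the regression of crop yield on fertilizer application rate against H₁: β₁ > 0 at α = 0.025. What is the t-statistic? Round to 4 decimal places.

t = r·√(n − 2)/√(1 − r²) = 0.1390·√87/√0.980679 = 1.3092.
df = n − 2 = 87.
One-sided p ≈ 0.0970, which is ≥ 0.025, so fail to reject H₀.
The data do not give significant evidence of a linear association between fertilizer application rate and crop yield.

t = 1.3092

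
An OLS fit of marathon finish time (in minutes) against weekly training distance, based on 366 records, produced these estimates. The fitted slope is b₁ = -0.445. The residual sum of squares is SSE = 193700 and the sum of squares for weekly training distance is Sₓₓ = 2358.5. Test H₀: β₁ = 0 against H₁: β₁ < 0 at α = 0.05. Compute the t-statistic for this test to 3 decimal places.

t = -0.937

MSE = SSE/(n − 2) = 193700/364 = 532.143.
SE(b₁) = √(MSE/Sₓₓ) = √(532.143/2358.5) = 0.475003.
t = -0.445 / 0.475003 = -0.937.
df = n − 2 = 364.
One-sided p ≈ 0.1747, which is ≥ 0.05, so fail to reject H₀.
The data do not give significant evidence that the true slope on weekly training distance is negative.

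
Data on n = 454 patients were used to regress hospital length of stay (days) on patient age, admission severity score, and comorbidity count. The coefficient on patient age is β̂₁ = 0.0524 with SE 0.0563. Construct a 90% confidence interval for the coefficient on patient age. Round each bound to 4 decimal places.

(-0.0404, 0.1452)

df = n − k − 1 = 454 − 3 − 1 = 450.
t* = t_{0.05, 450} = 1.648247.
Margin = t* × SE = 1.648247 × 0.0563 = 0.092796.
CI: 0.0524 ± 0.092796 → (-0.0404, 0.1452).
With 90% confidence, each one-unit increase in patient age is associated with a change of between -0.0404 and 0.1452 days in hospital length of stay, holding the other predictors fixed.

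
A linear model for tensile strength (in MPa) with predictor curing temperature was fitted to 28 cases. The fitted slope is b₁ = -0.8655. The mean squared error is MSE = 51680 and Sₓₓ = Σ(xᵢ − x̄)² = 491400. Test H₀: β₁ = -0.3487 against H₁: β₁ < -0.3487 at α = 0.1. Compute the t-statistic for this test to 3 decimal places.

t = -1.594

SE(b₁) = √(MSE/Sₓₓ) = √(51680/491400) = 0.324298.
t = (-0.8655 − (-0.3487)) / 0.324298 = -1.594.
df = n − 2 = 26.
One-sided p ≈ 0.0616, which is < 0.1, so reject H₀.
There is evidence that the true slope on curing temperature is below -0.3487 MPa per unit.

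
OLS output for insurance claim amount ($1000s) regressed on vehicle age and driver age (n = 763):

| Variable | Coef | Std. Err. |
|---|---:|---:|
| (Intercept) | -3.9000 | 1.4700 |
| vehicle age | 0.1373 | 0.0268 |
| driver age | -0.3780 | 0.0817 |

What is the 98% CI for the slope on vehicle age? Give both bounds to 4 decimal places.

Read off: b = 0.1373, SE = 0.0268 for vehicle age.
df = n − k − 1 = 763 − 2 − 1 = 760.
t* = t_{0.01, 760} = 2.331264.
Margin = t* × SE = 2.331264 × 0.0268 = 0.062478.
CI: 0.1373 ± 0.062478 → (0.0748, 0.1998).

(0.0748, 0.1998)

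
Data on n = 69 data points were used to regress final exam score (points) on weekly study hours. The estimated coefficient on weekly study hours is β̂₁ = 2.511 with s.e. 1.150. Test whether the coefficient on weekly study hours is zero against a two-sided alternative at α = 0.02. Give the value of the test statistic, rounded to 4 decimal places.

t = 2.1835

H₀: β₁ = 0 vs H₁: β₁ ≠ 0.
t = (β̂₁ − β₁⁰)/SE = 2.511 / 1.150 = 2.1835.
df = n − 2 = 69 − 2 = 67.
Two-sided p ≈ 0.0325, which is ≥ 0.02, so fail to reject H₀.
The data do not give significant evidence of an association between weekly study hours and final exam score.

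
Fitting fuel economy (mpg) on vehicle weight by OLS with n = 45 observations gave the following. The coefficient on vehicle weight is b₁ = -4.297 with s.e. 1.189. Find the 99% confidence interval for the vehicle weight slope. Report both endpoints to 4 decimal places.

(-7.5015, -1.0925)

df = n − 2 = 45 − 2 = 43.
t* = t_{0.005, 43} = 2.695102.
Margin = t* × SE = 2.695102 × 1.189 = 3.204476.
CI: -4.297 ± 3.204476 → (-7.5015, -1.0925).
With 99% confidence, each one-unit increase in vehicle weight is associated with a change of between -7.5015 and -1.0925 mpg in fuel economy.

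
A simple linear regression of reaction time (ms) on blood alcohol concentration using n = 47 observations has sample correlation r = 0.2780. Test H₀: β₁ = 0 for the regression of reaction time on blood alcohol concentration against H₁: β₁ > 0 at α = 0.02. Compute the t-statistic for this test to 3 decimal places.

t = 1.941

t = r·√(n − 2)/√(1 − r²) = 0.2780·√45/√0.922716 = 1.941.
df = n − 2 = 45.
One-sided p ≈ 0.0292, which is ≥ 0.02, so fail to reject H₀.
The data do not give significant evidence of a linear association between blood alcohol concentration and reaction time.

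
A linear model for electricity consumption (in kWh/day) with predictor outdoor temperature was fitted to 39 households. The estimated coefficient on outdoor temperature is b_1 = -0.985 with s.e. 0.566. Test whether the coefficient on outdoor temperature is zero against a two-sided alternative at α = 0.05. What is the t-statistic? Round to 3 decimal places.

H₀: β₁ = 0 vs H₁: β₁ ≠ 0.
t = (b_1 − β₁⁰)/SE = -0.985 / 0.566 = -1.740.
df = n − 2 = 39 − 2 = 37.
Two-sided p ≈ 0.0901, which is ≥ 0.05, so fail to reject H₀.
The data do not give significant evidence of an association between outdoor temperature and electricity consumption.

t = -1.740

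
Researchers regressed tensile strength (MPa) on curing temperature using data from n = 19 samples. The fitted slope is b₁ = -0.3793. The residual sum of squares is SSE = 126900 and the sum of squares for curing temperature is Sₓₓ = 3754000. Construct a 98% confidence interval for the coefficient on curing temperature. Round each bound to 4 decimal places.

(-0.4938, -0.2648)

MSE = SSE/(n − 2) = 126900/17 = 7464.71.
SE(b₁) = √(MSE/Sₓₓ) = √(7464.71/3754000) = 0.0445922.
df = n − 2 = 17.
t* = t_{0.01, 17} = 2.566934.
Margin = t* × SE = 2.566934 × 0.0445922 = 0.114465.
CI: -0.3793 ± 0.114465 → (-0.4938, -0.2648).
With 98% confidence, each one-unit increase in curing temperature is associated with a change of between -0.4938 and -0.2648 MPa in tensile strength.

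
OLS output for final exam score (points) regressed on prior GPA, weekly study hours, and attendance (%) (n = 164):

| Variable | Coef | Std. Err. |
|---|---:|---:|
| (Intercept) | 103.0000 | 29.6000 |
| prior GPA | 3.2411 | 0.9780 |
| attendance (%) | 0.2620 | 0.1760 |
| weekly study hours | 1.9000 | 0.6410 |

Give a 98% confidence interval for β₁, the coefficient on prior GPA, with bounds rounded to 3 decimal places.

(0.943, 5.539)

Read off: b = 3.2411, SE = 0.9780 for prior GPA.
df = n − k − 1 = 164 − 3 − 1 = 160.
t* = t_{0.01, 160} = 2.34988.
Margin = t* × SE = 2.34988 × 0.9780 = 2.29818.
CI: 3.2411 ± 2.29818 → (0.943, 5.539).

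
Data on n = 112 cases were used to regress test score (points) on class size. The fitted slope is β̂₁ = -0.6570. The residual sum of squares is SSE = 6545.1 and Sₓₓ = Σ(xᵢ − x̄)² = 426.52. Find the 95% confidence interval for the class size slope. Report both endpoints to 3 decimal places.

MSE = SSE/(n − 2) = 6545.1/110 = 59.5009.
SE(β̂₁) = √(MSE/Sₓₓ) = √(59.5009/426.52) = 0.373501.
df = n − 2 = 110.
t* = t_{0.025, 110} = 1.981765.
Margin = t* × SE = 1.981765 × 0.373501 = 0.74019.
CI: -0.6570 ± 0.74019 → (-1.397, 0.083).
With 95% confidence, each one-unit increase in class size is associated with a change of between -1.397 and 0.083 points in test score.

(-1.397, 0.083)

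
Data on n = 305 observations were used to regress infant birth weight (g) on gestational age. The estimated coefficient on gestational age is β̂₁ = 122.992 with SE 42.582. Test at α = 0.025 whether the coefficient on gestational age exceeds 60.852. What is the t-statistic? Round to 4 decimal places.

H₀: β₁ = 60.852 vs H₁: β₁ > 60.852.
t = (β̂₁ − β₁⁰)/SE = (122.992 − 60.852) / 42.582 = 1.4593.
df = n − 2 = 305 − 2 = 303.
One-sided p ≈ 0.0728, which is ≥ 0.025, so fail to reject H₀.
The data do not give significant evidence that the true slope on gestational age exceeds 60.852 g per unit.

t = 1.4593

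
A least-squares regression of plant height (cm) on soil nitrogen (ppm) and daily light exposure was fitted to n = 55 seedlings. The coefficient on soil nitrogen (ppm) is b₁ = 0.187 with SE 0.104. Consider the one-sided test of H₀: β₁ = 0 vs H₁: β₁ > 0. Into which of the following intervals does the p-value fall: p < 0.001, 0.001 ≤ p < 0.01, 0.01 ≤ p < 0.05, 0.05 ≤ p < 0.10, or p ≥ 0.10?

t = 0.187 / 0.104 = 1.798.
df = n − k − 1 = 55 − 2 − 1 = 52.
One-sided p = P(T_{52} > t) ≈ 0.0390.
So 0.01 ≤ p < 0.05.

0.01 ≤ p < 0.05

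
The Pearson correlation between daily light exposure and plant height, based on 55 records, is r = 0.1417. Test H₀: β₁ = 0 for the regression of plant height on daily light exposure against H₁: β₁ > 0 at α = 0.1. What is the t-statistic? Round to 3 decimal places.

t = 1.042

t = r·√(n − 2)/√(1 − r²) = 0.1417·√53/√0.979921 = 1.042.
df = n − 2 = 53.
One-sided p ≈ 0.1510, which is ≥ 0.1, so fail to reject H₀.
The data do not give significant evidence of a linear association between daily light exposure and plant height.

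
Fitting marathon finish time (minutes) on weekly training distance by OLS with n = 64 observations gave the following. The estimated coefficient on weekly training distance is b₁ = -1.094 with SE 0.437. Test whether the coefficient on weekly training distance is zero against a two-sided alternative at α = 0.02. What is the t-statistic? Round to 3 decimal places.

H₀: β₁ = 0 vs H₁: β₁ ≠ 0.
t = (b₁ − β₁⁰)/SE = -1.094 / 0.437 = -2.503.
df = n − 2 = 64 − 2 = 62.
Two-sided p ≈ 0.0149, which is < 0.02, so reject H₀.
There is evidence that weekly training distance is associated with marathon finish time.

t = -2.503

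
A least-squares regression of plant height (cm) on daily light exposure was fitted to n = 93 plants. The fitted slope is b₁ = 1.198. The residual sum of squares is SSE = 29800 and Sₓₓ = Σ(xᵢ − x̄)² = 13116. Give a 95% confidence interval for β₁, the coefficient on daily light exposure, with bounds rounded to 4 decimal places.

MSE = SSE/(n − 2) = 29800/91 = 327.473.
SE(b₁) = √(MSE/Sₓₓ) = √(327.473/13116) = 0.158011.
df = n − 2 = 91.
t* = t_{0.025, 91} = 1.986377.
Margin = t* × SE = 1.986377 × 0.158011 = 0.313869.
CI: 1.198 ± 0.313869 → (0.8841, 1.5119).
With 95% confidence, each one-unit increase in daily light exposure is associated with a change of between 0.8841 and 1.5119 cm in plant height.

(0.8841, 1.5119)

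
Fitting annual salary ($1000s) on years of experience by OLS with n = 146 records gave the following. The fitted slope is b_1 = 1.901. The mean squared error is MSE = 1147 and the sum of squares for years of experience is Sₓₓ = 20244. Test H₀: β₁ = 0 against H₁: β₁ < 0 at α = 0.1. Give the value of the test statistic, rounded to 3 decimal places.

t = 7.986

SE(b_1) = √(MSE/Sₓₓ) = √(1147/20244) = 0.238031.
t = 1.901 / 0.238031 = 7.986.
df = n − 2 = 144.
One-sided p ≈ 1.0000, which is ≥ 0.1, so fail to reject H₀.
The data do not give significant evidence that the true slope on years of experience is negative.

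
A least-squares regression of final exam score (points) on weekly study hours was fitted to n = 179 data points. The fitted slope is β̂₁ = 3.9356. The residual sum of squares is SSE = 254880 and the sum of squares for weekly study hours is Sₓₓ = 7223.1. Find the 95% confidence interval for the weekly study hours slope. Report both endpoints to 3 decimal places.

MSE = SSE/(n − 2) = 254880/177 = 1440.
SE(β̂₁) = √(MSE/Sₓₓ) = √(1440/7223.1) = 0.446498.
df = n − 2 = 177.
t* = t_{0.025, 177} = 1.973457.
Margin = t* × SE = 1.973457 × 0.446498 = 0.88114.
CI: 3.9356 ± 0.88114 → (3.054, 4.817).
With 95% confidence, each one-unit increase in weekly study hours is associated with a change of between 3.054 and 4.817 points in final exam score.

(3.054, 4.817)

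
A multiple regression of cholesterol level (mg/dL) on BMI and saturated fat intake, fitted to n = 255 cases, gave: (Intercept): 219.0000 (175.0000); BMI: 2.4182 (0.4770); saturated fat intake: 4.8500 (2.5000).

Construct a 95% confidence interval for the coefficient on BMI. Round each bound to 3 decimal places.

Read off: b = 2.4182, SE = 0.4770 for BMI.
df = n − k − 1 = 255 − 2 − 1 = 252.
t* = t_{0.025, 252} = 1.969422.
Margin = t* × SE = 1.969422 × 0.4770 = 0.93941.
CI: 2.4182 ± 0.93941 → (1.479, 3.358).

(1.479, 3.358)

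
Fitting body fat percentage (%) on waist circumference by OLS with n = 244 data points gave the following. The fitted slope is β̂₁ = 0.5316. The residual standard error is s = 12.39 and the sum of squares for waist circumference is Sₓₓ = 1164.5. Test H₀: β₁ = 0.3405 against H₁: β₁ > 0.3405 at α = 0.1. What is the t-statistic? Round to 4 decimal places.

t = 0.5263

SE(β̂₁) = s/√Sₓₓ = 12.39/√1164.5 = 0.363079.
t = (0.5316 − 0.3405) / 0.363079 = 0.5263.
df = n − 2 = 242.
One-sided p ≈ 0.2996, which is ≥ 0.1, so fail to reject H₀.
The data do not give significant evidence that the true slope on waist circumference exceeds 0.3405 % per unit.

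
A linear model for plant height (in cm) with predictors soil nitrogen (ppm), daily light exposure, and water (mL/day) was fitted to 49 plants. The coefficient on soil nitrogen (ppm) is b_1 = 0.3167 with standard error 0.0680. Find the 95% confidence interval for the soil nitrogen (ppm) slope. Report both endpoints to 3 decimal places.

(0.180, 0.454)

df = n − k − 1 = 49 − 3 − 1 = 45.
t* = t_{0.025, 45} = 2.014103.
Margin = t* × SE = 2.014103 × 0.0680 = 0.13696.
CI: 0.3167 ± 0.13696 → (0.180, 0.454).
With 95% confidence, each one-unit increase in soil nitrogen (ppm) is associated with a change of between 0.180 and 0.454 cm in plant height, holding the other predictors fixed.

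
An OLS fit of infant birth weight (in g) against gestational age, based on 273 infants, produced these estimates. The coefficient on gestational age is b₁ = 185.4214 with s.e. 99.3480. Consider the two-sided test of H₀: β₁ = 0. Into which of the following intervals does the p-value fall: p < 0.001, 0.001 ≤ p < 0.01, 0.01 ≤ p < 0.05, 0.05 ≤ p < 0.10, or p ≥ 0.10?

0.05 ≤ p < 0.10

t = 185.4214 / 99.3480 = 1.866.
df = n − 2 = 273 − 2 = 271.
Two-sided p = 2·P(T_{271} > |t|) ≈ 0.0631.
So 0.05 ≤ p < 0.10.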